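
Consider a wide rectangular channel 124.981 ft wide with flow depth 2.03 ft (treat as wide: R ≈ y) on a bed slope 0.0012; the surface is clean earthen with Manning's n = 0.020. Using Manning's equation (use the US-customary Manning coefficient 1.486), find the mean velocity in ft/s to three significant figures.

A = b·y = 124.981 × 2.03 = 253.7 ft²
Wide channel: R ≈ y = 2.03 ft
Q = (1.486/n)·A·R^(2/3)·S^(1/2) = (1.486/0.020) × 253.7 × 2.030^(2/3) × 0.0012^(1/2) = 1047 ft³/s
V = Q/A = 1047/253.7 = 4.126 ft/s

4.13 ft/s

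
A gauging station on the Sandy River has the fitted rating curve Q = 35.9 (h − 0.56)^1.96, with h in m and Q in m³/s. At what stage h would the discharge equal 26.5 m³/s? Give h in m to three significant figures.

1.42 m

h − h₀ = (Q/C)^(1/b) = (26.5/35.9)^(1/1.96) = 0.8565 m
h = 0.56 + 0.8565 = 1.417 m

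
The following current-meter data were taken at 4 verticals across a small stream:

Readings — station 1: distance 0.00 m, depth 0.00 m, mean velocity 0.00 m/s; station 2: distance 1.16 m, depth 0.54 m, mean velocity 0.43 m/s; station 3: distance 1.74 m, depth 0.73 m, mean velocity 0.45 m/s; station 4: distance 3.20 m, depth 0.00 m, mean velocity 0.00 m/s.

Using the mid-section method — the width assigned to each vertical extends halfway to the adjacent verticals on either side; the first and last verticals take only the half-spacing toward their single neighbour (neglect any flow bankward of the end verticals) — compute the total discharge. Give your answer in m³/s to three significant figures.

0.537 m³/s

w_2 = (1.74 − 0.00)/2 = 0.87 m; q_2 = 0.43 × 0.54 × 0.87 = 0.2020 m³/s
w_3 = (3.20 − 1.16)/2 = 1.02 m; q_3 = 0.45 × 0.73 × 1.02 = 0.3351 m³/s
Stations 1, 4 contribute zero (depth or velocity is 0).
Q = Σ qᵢ = 0.5371 m³/s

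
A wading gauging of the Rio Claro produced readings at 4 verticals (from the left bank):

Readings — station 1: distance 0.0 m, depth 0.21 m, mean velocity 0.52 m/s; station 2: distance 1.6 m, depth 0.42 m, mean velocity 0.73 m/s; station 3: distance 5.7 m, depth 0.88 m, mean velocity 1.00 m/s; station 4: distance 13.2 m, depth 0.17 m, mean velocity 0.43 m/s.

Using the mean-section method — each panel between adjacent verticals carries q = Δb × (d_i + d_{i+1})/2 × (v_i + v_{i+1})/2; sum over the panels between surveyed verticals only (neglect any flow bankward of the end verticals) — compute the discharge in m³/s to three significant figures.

5.44 m³/s

Panel 1-2: Δb = 1.6 m, d̄ = (0.21+0.42)/2 = 0.315, v̄ = (0.52+0.73)/2 = 0.625 → q = 1.6×0.315×0.625 = 0.3150 m³/s
Panel 2-3: Δb = 4.1 m, d̄ = (0.42+0.88)/2 = 0.65, v̄ = (0.73+1.00)/2 = 0.865 → q = 4.1×0.65×0.865 = 2.305 m³/s
Panel 3-4: Δb = 7.5 m, d̄ = (0.88+0.17)/2 = 0.525, v̄ = (1.00+0.43)/2 = 0.715 → q = 7.5×0.525×0.715 = 2.815 m³/s
Q = Σ q = 5.436 m³/s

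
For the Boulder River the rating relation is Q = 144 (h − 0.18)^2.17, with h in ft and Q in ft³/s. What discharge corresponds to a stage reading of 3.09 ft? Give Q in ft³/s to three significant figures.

Q = 144 × (3.09 − 0.18)^2.17 = 144 × 2.91^2.17 = 1462 ft³/s

1460 ft³/s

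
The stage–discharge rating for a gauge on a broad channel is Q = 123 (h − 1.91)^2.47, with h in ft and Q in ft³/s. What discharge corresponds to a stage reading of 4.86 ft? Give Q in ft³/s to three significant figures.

1780 ft³/s

Q = 123 × (4.86 − 1.91)^2.47 = 123 × 2.95^2.47 = 1780 ft³/s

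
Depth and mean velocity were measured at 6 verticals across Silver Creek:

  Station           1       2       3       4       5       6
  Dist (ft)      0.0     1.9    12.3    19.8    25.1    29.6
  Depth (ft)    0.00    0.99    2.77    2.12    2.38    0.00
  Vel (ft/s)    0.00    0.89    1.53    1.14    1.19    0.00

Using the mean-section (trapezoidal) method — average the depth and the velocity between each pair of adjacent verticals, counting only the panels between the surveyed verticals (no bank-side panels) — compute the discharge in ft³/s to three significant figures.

65.6 ft³/s

Panel 1-2: Δb = 1.9 ft, d̄ = (0.00+0.99)/2 = 0.495, v̄ = (0.00+0.89)/2 = 0.445 → q = 1.9×0.495×0.445 = 0.4185 ft³/s
Panel 2-3: Δb = 10.4 ft, d̄ = (0.99+2.77)/2 = 1.88, v̄ = (0.89+1.53)/2 = 1.21 → q = 10.4×1.88×1.21 = 23.66 ft³/s
Panel 3-4: Δb = 7.5 ft, d̄ = (2.77+2.12)/2 = 2.445, v̄ = (1.53+1.14)/2 = 1.335 → q = 7.5×2.445×1.335 = 24.48 ft³/s
Panel 4-5: Δb = 5.3 ft, d̄ = (2.12+2.38)/2 = 2.25, v̄ = (1.14+1.19)/2 = 1.165 → q = 5.3×2.25×1.165 = 13.89 ft³/s
Panel 5-6: Δb = 4.5 ft, d̄ = (2.38+0.00)/2 = 1.19, v̄ = (1.19+0.00)/2 = 0.595 → q = 4.5×1.19×0.595 = 3.186 ft³/s
Q = Σ q = 65.64 ft³/s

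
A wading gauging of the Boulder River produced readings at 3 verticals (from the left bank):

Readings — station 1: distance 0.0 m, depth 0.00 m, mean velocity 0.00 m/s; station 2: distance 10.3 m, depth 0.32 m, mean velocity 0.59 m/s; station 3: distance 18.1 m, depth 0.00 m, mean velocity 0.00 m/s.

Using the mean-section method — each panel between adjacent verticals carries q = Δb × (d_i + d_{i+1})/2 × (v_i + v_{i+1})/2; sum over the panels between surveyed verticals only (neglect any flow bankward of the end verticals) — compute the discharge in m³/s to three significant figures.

0.854 m³/s

Panel 1-2: Δb = 10.3 m, d̄ = (0.00+0.32)/2 = 0.16, v̄ = (0.00+0.59)/2 = 0.295 → q = 10.3×0.16×0.295 = 0.4862 m³/s
Panel 2-3: Δb = 7.8 m, d̄ = (0.32+0.00)/2 = 0.16, v̄ = (0.59+0.00)/2 = 0.295 → q = 7.8×0.16×0.295 = 0.3682 m³/s
Q = Σ q = 0.8543 m³/s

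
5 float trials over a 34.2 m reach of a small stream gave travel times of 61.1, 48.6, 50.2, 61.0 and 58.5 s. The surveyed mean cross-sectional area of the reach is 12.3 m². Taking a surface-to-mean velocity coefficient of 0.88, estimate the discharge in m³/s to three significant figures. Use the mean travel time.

t̄ = (61.1 + 48.6 + 50.2 + 61.0 + 58.5) / 5 = 55.88 s
v_surface = L / t̄ = 34.2 / 55.88 = 0.6120 m/s
v_mean = 0.88 × 0.6120 = 0.5386 m/s
Q = A × v_mean = 12.3 × 0.5386 = 6.625 m³/s

6.62 m³/s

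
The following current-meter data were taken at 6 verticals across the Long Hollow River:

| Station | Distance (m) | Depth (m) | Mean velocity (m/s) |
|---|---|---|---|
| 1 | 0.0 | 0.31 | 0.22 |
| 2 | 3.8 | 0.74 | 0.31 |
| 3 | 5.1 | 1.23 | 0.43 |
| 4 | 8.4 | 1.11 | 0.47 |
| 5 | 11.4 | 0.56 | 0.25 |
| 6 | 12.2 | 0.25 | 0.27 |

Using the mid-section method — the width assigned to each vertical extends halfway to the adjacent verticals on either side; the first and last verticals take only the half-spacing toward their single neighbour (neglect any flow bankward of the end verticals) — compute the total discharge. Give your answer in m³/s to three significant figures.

w_1 = (3.8 − 0.0)/2 = 1.9 m; q_1 = 0.22 × 0.31 × 1.9 = 0.1296 m³/s
w_2 = (5.1 − 0.0)/2 = 2.55 m; q_2 = 0.31 × 0.74 × 2.55 = 0.5850 m³/s
w_3 = (8.4 − 3.8)/2 = 2.3 m; q_3 = 0.43 × 1.23 × 2.3 = 1.216 m³/s
w_4 = (11.4 − 5.1)/2 = 3.15 m; q_4 = 0.47 × 1.11 × 3.15 = 1.643 m³/s
w_5 = (12.2 − 8.4)/2 = 1.9 m; q_5 = 0.25 × 0.56 × 1.9 = 0.2660 m³/s
w_6 = (12.2 − 11.4)/2 = 0.4 m; q_6 = 0.27 × 0.25 × 0.4 = 0.02700 m³/s
Q = Σ qᵢ = 3.867 m³/s

3.87 m³/s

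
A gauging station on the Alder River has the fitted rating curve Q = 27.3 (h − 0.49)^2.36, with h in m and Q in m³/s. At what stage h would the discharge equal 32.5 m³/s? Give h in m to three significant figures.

1.57 m

h − h₀ = (Q/C)^(1/b) = (32.5/27.3)^(1/2.36) = 1.077 m
h = 0.49 + 1.077 = 1.567 m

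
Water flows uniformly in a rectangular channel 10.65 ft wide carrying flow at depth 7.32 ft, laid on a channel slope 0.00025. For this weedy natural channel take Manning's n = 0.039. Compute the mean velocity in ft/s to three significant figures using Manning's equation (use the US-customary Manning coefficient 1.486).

A = b·y = 10.65 × 7.32 = 77.96 ft²
P = b + 2y = 10.65 + 2×7.32 = 25.29 ft
R = A/P = 77.96/25.29 = 3.083 ft
Q = (1.486/n)·A·R^(2/3)·S^(1/2) = (1.486/0.039) × 77.96 × 3.083^(2/3) × 0.00025^(1/2) = 99.48 ft³/s
V = Q/A = 99.48/77.96 = 1.276 ft/s

1.28 ft/s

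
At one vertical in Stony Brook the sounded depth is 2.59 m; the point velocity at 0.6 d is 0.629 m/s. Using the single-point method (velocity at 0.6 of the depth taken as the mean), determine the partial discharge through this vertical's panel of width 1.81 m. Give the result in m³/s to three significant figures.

v̄ = v₀.₆ = 0.629 m/s
q = v̄ × d × w = 0.6290 × 2.59 × 1.81 = 2.949 m³/s

2.95 m³/s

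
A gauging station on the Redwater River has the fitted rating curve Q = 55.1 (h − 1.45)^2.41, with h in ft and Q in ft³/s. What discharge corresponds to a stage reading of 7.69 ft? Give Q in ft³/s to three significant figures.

Q = 55.1 × (7.69 − 1.45)^2.41 = 55.1 × 6.24^2.41 = 4545 ft³/s

4550 ft³/s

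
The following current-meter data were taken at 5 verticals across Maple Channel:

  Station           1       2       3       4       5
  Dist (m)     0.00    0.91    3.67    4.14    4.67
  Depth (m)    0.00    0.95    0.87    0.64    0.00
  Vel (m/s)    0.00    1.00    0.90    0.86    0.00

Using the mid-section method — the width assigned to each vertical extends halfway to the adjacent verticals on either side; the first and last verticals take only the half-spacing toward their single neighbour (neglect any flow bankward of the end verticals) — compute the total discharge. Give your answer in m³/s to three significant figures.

3.28 m³/s

w_2 = (3.67 − 0.00)/2 = 1.835 m; q_2 = 1.00 × 0.95 × 1.835 = 1.743 m³/s
w_3 = (4.14 − 0.91)/2 = 1.615 m; q_3 = 0.90 × 0.87 × 1.615 = 1.265 m³/s
w_4 = (4.67 − 3.67)/2 = 0.5 m; q_4 = 0.86 × 0.64 × 0.5 = 0.2752 m³/s
Stations 1, 5 contribute zero (depth or velocity is 0).
Q = Σ qᵢ = 3.283 m³/s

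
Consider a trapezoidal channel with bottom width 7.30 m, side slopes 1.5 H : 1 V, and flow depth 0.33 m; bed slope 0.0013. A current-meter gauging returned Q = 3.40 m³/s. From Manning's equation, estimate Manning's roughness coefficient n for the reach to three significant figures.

A = (b + z·y)·y = (7.30 + 1.5×0.33)×0.33 = 2.572 m²
P = b + 2y√(1+z²) = 7.30 + 2×0.33×√(1+1.5²) = 8.490 m
R = A/P = 2.572/8.490 = 0.3030 m
n = (1/Q)·A·R^(2/3)·S^(1/2) = (1/3.40) × 2.572 × 0.4511 × 0.03606 = 0.01231

0.0123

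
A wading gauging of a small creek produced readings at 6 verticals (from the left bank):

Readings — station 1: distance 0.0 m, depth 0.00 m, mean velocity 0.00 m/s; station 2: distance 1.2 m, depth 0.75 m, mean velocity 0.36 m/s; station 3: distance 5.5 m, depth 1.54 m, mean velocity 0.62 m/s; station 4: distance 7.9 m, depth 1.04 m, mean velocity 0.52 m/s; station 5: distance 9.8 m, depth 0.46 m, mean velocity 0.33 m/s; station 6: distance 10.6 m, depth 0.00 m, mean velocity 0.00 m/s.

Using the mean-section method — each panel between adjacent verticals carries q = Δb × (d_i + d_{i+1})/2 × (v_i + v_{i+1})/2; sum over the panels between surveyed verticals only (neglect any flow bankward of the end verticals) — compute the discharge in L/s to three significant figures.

Panel 1-2: Δb = 1.2 m, d̄ = (0.00+0.75)/2 = 0.375, v̄ = (0.00+0.36)/2 = 0.18 → q = 1.2×0.375×0.18 = 0.08100 m³/s
Panel 2-3: Δb = 4.3 m, d̄ = (0.75+1.54)/2 = 1.145, v̄ = (0.36+0.62)/2 = 0.49 → q = 4.3×1.145×0.49 = 2.413 m³/s
Panel 3-4: Δb = 2.4 m, d̄ = (1.54+1.04)/2 = 1.29, v̄ = (0.62+0.52)/2 = 0.57 → q = 2.4×1.29×0.57 = 1.765 m³/s
Panel 4-5: Δb = 1.9 m, d̄ = (1.04+0.46)/2 = 0.75, v̄ = (0.52+0.33)/2 = 0.425 → q = 1.9×0.75×0.425 = 0.6056 m³/s
Panel 5-6: Δb = 0.8 m, d̄ = (0.46+0.00)/2 = 0.23, v̄ = (0.33+0.00)/2 = 0.165 → q = 0.8×0.23×0.165 = 0.03036 m³/s
Q = Σ q = 4.894 m³/s
= 4.894 × 1000 = 4894 L/s

4890 L/s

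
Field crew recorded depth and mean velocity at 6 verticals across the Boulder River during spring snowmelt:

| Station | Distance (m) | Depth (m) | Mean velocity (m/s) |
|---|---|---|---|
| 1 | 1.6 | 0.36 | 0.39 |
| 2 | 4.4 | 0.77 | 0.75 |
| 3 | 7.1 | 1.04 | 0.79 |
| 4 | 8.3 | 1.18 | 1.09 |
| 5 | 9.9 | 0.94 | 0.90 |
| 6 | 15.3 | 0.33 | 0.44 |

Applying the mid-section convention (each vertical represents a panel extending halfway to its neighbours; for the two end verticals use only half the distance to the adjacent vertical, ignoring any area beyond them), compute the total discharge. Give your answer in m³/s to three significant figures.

8.54 m³/s

w_1 = (4.4 − 1.6)/2 = 1.4 m; q_1 = 0.39 × 0.36 × 1.4 = 0.1966 m³/s
w_2 = (7.1 − 1.6)/2 = 2.75 m; q_2 = 0.75 × 0.77 × 2.75 = 1.588 m³/s
w_3 = (8.3 − 4.4)/2 = 1.95 m; q_3 = 0.79 × 1.04 × 1.95 = 1.602 m³/s
w_4 = (9.9 − 7.1)/2 = 1.4 m; q_4 = 1.09 × 1.18 × 1.4 = 1.801 m³/s
w_5 = (15.3 − 8.3)/2 = 3.5 m; q_5 = 0.90 × 0.94 × 3.5 = 2.961 m³/s
w_6 = (15.3 − 9.9)/2 = 2.7 m; q_6 = 0.44 × 0.33 × 2.7 = 0.3920 m³/s
Q = Σ qᵢ = 8.541 m³/s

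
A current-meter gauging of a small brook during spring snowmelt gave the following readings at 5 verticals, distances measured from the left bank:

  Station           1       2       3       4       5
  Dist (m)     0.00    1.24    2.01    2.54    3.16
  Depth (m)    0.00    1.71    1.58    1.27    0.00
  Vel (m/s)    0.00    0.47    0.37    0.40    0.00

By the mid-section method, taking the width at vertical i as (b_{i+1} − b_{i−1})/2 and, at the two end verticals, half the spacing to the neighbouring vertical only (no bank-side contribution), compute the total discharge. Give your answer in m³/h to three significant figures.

5330 m³/h

w_2 = (2.01 − 0.00)/2 = 1.005 m; q_2 = 0.47 × 1.71 × 1.005 = 0.8077 m³/s
w_3 = (2.54 − 1.24)/2 = 0.65 m; q_3 = 0.37 × 1.58 × 0.65 = 0.3800 m³/s
w_4 = (3.16 − 2.01)/2 = 0.575 m; q_4 = 0.40 × 1.27 × 0.575 = 0.2921 m³/s
Stations 1, 5 contribute zero (depth or velocity is 0).
Q = Σ qᵢ = 1.480 m³/s
= 1.480 × 3600 = 5327 m³/h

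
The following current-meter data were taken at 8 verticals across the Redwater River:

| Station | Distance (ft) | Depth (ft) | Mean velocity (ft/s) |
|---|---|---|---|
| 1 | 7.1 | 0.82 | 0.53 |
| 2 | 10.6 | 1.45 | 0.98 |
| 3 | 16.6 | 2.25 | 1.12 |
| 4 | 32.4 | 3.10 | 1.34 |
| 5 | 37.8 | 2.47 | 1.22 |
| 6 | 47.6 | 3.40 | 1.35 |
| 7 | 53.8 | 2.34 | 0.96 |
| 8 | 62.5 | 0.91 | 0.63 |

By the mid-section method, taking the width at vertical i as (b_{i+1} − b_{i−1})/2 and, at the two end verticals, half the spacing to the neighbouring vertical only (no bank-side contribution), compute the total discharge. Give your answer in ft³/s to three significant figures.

158 ft³/s

w_1 = (10.6 − 7.1)/2 = 1.75 ft; q_1 = 0.53 × 0.82 × 1.75 = 0.7606 ft³/s
w_2 = (16.6 − 7.1)/2 = 4.75 ft; q_2 = 0.98 × 1.45 × 4.75 = 6.750 ft³/s
w_3 = (32.4 − 10.6)/2 = 10.9 ft; q_3 = 1.12 × 2.25 × 10.9 = 27.47 ft³/s
w_4 = (37.8 − 16.6)/2 = 10.6 ft; q_4 = 1.34 × 3.10 × 10.6 = 44.03 ft³/s
w_5 = (47.6 − 32.4)/2 = 7.6 ft; q_5 = 1.22 × 2.47 × 7.6 = 22.90 ft³/s
w_6 = (53.8 − 37.8)/2 = 8 ft; q_6 = 1.35 × 3.40 × 8 = 36.72 ft³/s
w_7 = (62.5 − 47.6)/2 = 7.45 ft; q_7 = 0.96 × 2.34 × 7.45 = 16.74 ft³/s
w_8 = (62.5 − 53.8)/2 = 4.35 ft; q_8 = 0.63 × 0.91 × 4.35 = 2.494 ft³/s
Q = Σ qᵢ = 157.9 ft³/s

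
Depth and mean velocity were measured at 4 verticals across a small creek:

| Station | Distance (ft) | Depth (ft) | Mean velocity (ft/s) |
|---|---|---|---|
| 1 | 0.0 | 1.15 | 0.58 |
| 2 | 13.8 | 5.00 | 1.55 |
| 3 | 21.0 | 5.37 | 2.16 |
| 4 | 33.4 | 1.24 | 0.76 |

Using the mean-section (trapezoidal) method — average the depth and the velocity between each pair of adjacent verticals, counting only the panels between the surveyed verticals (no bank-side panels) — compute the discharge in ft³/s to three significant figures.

Panel 1-2: Δb = 13.8 ft, d̄ = (1.15+5.00)/2 = 3.075, v̄ = (0.58+1.55)/2 = 1.065 → q = 13.8×3.075×1.065 = 45.19 ft³/s
Panel 2-3: Δb = 7.2 ft, d̄ = (5.00+5.37)/2 = 5.185, v̄ = (1.55+2.16)/2 = 1.855 → q = 7.2×5.185×1.855 = 69.25 ft³/s
Panel 3-4: Δb = 12.4 ft, d̄ = (5.37+1.24)/2 = 3.305, v̄ = (2.16+0.76)/2 = 1.46 → q = 12.4×3.305×1.46 = 59.83 ft³/s
Q = Σ q = 174.3 ft³/s

174 ft³/s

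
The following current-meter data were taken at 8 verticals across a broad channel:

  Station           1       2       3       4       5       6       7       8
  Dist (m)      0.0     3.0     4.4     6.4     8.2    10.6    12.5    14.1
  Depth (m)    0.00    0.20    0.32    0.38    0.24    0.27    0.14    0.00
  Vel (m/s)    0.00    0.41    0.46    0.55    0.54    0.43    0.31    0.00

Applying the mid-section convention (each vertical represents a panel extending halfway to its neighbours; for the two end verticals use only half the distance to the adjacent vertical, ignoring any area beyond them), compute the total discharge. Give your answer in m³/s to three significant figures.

1.43 m³/s

w_2 = (4.4 − 0.0)/2 = 2.2 m; q_2 = 0.41 × 0.20 × 2.2 = 0.1804 m³/s
w_3 = (6.4 − 3.0)/2 = 1.7 m; q_3 = 0.46 × 0.32 × 1.7 = 0.2502 m³/s
w_4 = (8.2 − 4.4)/2 = 1.9 m; q_4 = 0.55 × 0.38 × 1.9 = 0.3971 m³/s
w_5 = (10.6 − 6.4)/2 = 2.1 m; q_5 = 0.54 × 0.24 × 2.1 = 0.2722 m³/s
w_6 = (12.5 − 8.2)/2 = 2.15 m; q_6 = 0.43 × 0.27 × 2.15 = 0.2496 m³/s
w_7 = (14.1 − 10.6)/2 = 1.75 m; q_7 = 0.31 × 0.14 × 1.75 = 0.07595 m³/s
Stations 1, 8 contribute zero (depth or velocity is 0).
Q = Σ qᵢ = 1.425 m³/s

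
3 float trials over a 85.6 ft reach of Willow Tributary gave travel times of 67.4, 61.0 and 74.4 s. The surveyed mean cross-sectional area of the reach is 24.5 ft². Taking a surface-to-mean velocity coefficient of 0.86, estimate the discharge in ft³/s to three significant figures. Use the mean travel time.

t̄ = (67.4 + 61.0 + 74.4) / 3 = 67.6 s
v_surface = L / t̄ = 85.6 / 67.6 = 1.266 ft/s
v_mean = 0.86 × 1.266 = 1.089 ft/s
Q = A × v_mean = 24.5 × 1.089 = 26.68 ft³/s

26.7 ft³/s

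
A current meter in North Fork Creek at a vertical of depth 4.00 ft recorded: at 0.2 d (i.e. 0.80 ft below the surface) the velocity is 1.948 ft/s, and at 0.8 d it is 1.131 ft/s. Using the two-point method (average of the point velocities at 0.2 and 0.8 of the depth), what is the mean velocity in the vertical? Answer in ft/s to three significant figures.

v̄ = (1.948 + 1.131) / 2 = 1.540 ft/s

1.54 ft/s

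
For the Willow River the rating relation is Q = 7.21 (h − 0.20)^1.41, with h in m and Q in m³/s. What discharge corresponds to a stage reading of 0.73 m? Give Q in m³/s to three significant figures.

2.95 m³/s

Q = 7.21 × (0.73 − 0.20)^1.41 = 7.21 × 0.53^1.41 = 2.946 m³/s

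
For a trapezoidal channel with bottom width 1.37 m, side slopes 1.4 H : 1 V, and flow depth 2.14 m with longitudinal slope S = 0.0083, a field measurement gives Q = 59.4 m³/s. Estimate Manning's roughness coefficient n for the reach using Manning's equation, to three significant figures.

A = (b + z·y)·y = (1.37 + 1.4×2.14)×2.14 = 9.343 m²
P = b + 2y√(1+z²) = 1.37 + 2×2.14×√(1+1.4²) = 8.734 m
R = A/P = 9.343/8.734 = 1.070 m
n = (1/Q)·A·R^(2/3)·S^(1/2) = (1/59.4) × 9.343 × 1.046 × 0.09110 = 0.01499

0.0150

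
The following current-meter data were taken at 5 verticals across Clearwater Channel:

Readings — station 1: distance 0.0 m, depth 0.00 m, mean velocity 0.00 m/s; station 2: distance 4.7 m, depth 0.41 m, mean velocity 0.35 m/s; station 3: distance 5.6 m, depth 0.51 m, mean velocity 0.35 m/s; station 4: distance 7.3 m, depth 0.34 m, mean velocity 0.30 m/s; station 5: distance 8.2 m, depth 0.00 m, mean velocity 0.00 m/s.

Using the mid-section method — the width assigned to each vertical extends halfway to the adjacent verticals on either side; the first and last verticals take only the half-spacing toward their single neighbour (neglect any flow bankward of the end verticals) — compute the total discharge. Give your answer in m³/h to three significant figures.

w_2 = (5.6 − 0.0)/2 = 2.8 m; q_2 = 0.35 × 0.41 × 2.8 = 0.4018 m³/s
w_3 = (7.3 − 4.7)/2 = 1.3 m; q_3 = 0.35 × 0.51 × 1.3 = 0.2321 m³/s
w_4 = (8.2 − 5.6)/2 = 1.3 m; q_4 = 0.30 × 0.34 × 1.3 = 0.1326 m³/s
Stations 1, 5 contribute zero (depth or velocity is 0).
Q = Σ qᵢ = 0.7665 m³/s
= 0.7665 × 3600 = 2759 m³/h

2760 m³/h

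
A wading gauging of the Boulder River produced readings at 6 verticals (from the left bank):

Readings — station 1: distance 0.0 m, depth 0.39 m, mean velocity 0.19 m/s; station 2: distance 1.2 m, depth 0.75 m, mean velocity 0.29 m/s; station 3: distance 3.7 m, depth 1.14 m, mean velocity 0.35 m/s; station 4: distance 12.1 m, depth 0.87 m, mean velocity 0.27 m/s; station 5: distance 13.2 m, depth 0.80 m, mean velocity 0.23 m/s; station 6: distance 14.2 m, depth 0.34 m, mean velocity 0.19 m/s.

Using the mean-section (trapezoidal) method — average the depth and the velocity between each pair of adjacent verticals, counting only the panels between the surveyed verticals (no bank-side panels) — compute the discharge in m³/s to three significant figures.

Panel 1-2: Δb = 1.2 m, d̄ = (0.39+0.75)/2 = 0.57, v̄ = (0.19+0.29)/2 = 0.24 → q = 1.2×0.57×0.24 = 0.1642 m³/s
Panel 2-3: Δb = 2.5 m, d̄ = (0.75+1.14)/2 = 0.945, v̄ = (0.29+0.35)/2 = 0.32 → q = 2.5×0.945×0.32 = 0.7560 m³/s
Panel 3-4: Δb = 8.4 m, d̄ = (1.14+0.87)/2 = 1.005, v̄ = (0.35+0.27)/2 = 0.31 → q = 8.4×1.005×0.31 = 2.617 m³/s
Panel 4-5: Δb = 1.1 m, d̄ = (0.87+0.80)/2 = 0.835, v̄ = (0.27+0.23)/2 = 0.25 → q = 1.1×0.835×0.25 = 0.2296 m³/s
Panel 5-6: Δb = 1 m, d̄ = (0.80+0.34)/2 = 0.57, v̄ = (0.23+0.19)/2 = 0.21 → q = 1×0.57×0.21 = 0.1197 m³/s
Q = Σ q = 3.887 m³/s

3.89 m³/s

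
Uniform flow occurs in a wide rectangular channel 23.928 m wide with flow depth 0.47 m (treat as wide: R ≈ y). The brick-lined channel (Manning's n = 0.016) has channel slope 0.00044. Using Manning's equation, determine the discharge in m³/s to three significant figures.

8.91 m³/s

A = b·y = 23.928 × 0.47 = 11.25 m²
Wide channel: R ≈ y = 0.47 m
Q = (1/n)·A·R^(2/3)·S^(1/2) = (1/0.016) × 11.25 × 0.4700^(2/3) × 0.00044^(1/2) = 8.913 m³/s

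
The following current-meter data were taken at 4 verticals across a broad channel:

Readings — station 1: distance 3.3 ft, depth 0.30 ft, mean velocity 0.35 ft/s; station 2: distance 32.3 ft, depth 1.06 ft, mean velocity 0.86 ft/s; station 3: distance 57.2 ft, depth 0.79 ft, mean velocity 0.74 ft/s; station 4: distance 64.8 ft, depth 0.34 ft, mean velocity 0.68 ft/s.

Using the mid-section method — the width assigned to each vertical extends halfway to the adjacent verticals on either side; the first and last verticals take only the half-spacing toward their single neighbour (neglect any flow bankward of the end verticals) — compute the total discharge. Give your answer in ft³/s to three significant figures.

w_1 = (32.3 − 3.3)/2 = 14.5 ft; q_1 = 0.35 × 0.30 × 14.5 = 1.523 ft³/s
w_2 = (57.2 − 3.3)/2 = 26.95 ft; q_2 = 0.86 × 1.06 × 26.95 = 24.57 ft³/s
w_3 = (64.8 − 32.3)/2 = 16.25 ft; q_3 = 0.74 × 0.79 × 16.25 = 9.500 ft³/s
w_4 = (64.8 − 57.2)/2 = 3.8 ft; q_4 = 0.68 × 0.34 × 3.8 = 0.8786 ft³/s
Q = Σ qᵢ = 36.47 ft³/s

36.5 ft³/s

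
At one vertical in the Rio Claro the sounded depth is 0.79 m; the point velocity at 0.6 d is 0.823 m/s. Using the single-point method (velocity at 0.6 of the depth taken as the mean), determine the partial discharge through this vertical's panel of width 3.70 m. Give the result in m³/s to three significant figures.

2.41 m³/s

v̄ = v₀.₆ = 0.823 m/s
q = v̄ × d × w = 0.8230 × 0.79 × 3.70 = 2.406 m³/s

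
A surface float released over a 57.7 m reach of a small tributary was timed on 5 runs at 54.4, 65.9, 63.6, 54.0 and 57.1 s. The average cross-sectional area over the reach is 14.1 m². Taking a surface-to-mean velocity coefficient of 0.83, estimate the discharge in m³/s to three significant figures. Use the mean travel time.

t̄ = (54.4 + 65.9 + 63.6 + 54.0 + 57.1) / 5 = 59 s
v_surface = L / t̄ = 57.7 / 59 = 0.9780 m/s
v_mean = 0.83 × 0.9780 = 0.8117 m/s
Q = A × v_mean = 14.1 × 0.8117 = 11.45 m³/s

11.4 m³/s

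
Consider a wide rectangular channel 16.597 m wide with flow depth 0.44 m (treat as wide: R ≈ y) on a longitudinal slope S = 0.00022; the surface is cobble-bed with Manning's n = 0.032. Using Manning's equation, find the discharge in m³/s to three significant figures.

1.96 m³/s

A = b·y = 16.597 × 0.44 = 7.303 m²
Wide channel: R ≈ y = 0.44 m
Q = (1/n)·A·R^(2/3)·S^(1/2) = (1/0.032) × 7.303 × 0.4400^(2/3) × 0.00022^(1/2) = 1.958 m³/s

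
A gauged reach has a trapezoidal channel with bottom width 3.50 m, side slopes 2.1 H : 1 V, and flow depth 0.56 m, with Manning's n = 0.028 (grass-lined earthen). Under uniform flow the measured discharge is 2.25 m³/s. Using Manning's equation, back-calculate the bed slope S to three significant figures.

0.00179

A = (b + z·y)·y = (3.50 + 2.1×0.56)×0.56 = 2.619 m²
P = b + 2y√(1+z²) = 3.50 + 2×0.56×√(1+2.1²) = 6.105 m
R = A/P = 2.619/6.105 = 0.4289 m
S = (Q·n / (1·A·R^(2/3)))² = (2.25×0.028 / (1×2.619×0.5687))² = 0.001789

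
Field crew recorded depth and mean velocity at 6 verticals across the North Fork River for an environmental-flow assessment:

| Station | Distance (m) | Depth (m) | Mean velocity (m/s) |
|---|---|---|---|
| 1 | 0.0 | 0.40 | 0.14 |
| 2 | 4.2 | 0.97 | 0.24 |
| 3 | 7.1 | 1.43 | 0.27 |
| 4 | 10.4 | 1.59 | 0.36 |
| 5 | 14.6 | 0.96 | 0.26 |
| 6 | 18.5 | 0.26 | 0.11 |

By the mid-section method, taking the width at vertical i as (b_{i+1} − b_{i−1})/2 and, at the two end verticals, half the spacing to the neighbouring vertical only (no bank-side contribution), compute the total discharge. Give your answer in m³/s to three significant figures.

5.35 m³/s

w_1 = (4.2 − 0.0)/2 = 2.1 m; q_1 = 0.14 × 0.40 × 2.1 = 0.1176 m³/s
w_2 = (7.1 − 0.0)/2 = 3.55 m; q_2 = 0.24 × 0.97 × 3.55 = 0.8264 m³/s
w_3 = (10.4 − 4.2)/2 = 3.1 m; q_3 = 0.27 × 1.43 × 3.1 = 1.197 m³/s
w_4 = (14.6 − 7.1)/2 = 3.75 m; q_4 = 0.36 × 1.59 × 3.75 = 2.147 m³/s
w_5 = (18.5 − 10.4)/2 = 4.05 m; q_5 = 0.26 × 0.96 × 4.05 = 1.011 m³/s
w_6 = (18.5 − 14.6)/2 = 1.95 m; q_6 = 0.11 × 0.26 × 1.95 = 0.05577 m³/s
Q = Σ qᵢ = 5.354 m³/s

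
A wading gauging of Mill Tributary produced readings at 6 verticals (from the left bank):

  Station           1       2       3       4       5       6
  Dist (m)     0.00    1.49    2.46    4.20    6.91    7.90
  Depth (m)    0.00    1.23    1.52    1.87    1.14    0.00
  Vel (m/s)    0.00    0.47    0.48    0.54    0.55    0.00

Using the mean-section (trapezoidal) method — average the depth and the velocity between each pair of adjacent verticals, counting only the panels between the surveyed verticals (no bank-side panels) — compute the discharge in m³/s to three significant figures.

Panel 1-2: Δb = 1.49 m, d̄ = (0.00+1.23)/2 = 0.615, v̄ = (0.00+0.47)/2 = 0.235 → q = 1.49×0.615×0.235 = 0.2153 m³/s
Panel 2-3: Δb = 0.97 m, d̄ = (1.23+1.52)/2 = 1.375, v̄ = (0.47+0.48)/2 = 0.475 → q = 0.97×1.375×0.475 = 0.6335 m³/s
Panel 3-4: Δb = 1.74 m, d̄ = (1.52+1.87)/2 = 1.695, v̄ = (0.48+0.54)/2 = 0.51 → q = 1.74×1.695×0.51 = 1.504 m³/s
Panel 4-5: Δb = 2.71 m, d̄ = (1.87+1.14)/2 = 1.505, v̄ = (0.54+0.55)/2 = 0.545 → q = 2.71×1.505×0.545 = 2.223 m³/s
Panel 5-6: Δb = 0.99 m, d̄ = (1.14+0.00)/2 = 0.57, v̄ = (0.55+0.00)/2 = 0.275 → q = 0.99×0.57×0.275 = 0.1552 m³/s
Q = Σ q = 4.731 m³/s

4.73 m³/s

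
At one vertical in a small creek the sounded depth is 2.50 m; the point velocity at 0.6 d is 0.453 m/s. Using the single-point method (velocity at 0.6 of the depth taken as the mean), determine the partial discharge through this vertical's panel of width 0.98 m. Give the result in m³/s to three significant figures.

1.11 m³/s

v̄ = v₀.₆ = 0.453 m/s
q = v̄ × d × w = 0.4530 × 2.50 × 0.98 = 1.110 m³/s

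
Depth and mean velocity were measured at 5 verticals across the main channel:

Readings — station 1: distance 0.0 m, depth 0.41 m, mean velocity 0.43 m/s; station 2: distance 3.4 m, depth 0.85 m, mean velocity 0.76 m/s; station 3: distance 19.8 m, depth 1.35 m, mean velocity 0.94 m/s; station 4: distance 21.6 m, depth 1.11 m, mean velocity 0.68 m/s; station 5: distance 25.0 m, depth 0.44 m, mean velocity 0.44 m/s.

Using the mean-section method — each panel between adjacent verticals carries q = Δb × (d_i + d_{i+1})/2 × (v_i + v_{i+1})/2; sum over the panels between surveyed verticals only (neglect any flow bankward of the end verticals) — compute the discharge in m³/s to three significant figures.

Panel 1-2: Δb = 3.4 m, d̄ = (0.41+0.85)/2 = 0.63, v̄ = (0.43+0.76)/2 = 0.595 → q = 3.4×0.63×0.595 = 1.274 m³/s
Panel 2-3: Δb = 16.4 m, d̄ = (0.85+1.35)/2 = 1.1, v̄ = (0.76+0.94)/2 = 0.85 → q = 16.4×1.1×0.85 = 15.33 m³/s
Panel 3-4: Δb = 1.8 m, d̄ = (1.35+1.11)/2 = 1.23, v̄ = (0.94+0.68)/2 = 0.81 → q = 1.8×1.23×0.81 = 1.793 m³/s
Panel 4-5: Δb = 3.4 m, d̄ = (1.11+0.44)/2 = 0.775, v̄ = (0.68+0.44)/2 = 0.56 → q = 3.4×0.775×0.56 = 1.476 m³/s
Q = Σ q = 19.88 m³/s

19.9 m³/s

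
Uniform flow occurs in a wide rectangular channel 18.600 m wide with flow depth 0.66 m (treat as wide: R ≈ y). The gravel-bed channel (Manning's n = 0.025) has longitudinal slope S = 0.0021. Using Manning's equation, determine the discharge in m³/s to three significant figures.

17.1 m³/s

A = b·y = 18.600 × 0.66 = 12.28 m²
Wide channel: R ≈ y = 0.66 m
Q = (1/n)·A·R^(2/3)·S^(1/2) = (1/0.025) × 12.28 × 0.6600^(2/3) × 0.0021^(1/2) = 17.06 m³/s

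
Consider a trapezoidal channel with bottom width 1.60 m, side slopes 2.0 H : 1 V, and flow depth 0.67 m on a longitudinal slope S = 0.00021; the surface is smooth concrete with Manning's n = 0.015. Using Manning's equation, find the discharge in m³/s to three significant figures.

A = (b + z·y)·y = (1.60 + 2.0×0.67)×0.67 = 1.970 m²
P = b + 2y√(1+z²) = 1.60 + 2×0.67×√(1+2.0²) = 4.596 m
R = A/P = 1.970/4.596 = 0.4286 m
Q = (1/n)·A·R^(2/3)·S^(1/2) = (1/0.015) × 1.970 × 0.4286^(2/3) × 0.00021^(1/2) = 1.082 m³/s

1.08 m³/s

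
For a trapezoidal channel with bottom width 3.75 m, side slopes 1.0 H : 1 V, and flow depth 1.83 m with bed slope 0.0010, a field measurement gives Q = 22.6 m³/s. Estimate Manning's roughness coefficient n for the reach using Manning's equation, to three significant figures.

A = (b + z·y)·y = (3.75 + 1.0×1.83)×1.83 = 10.21 m²
P = b + 2y√(1+z²) = 3.75 + 2×1.83×√(1+1.0²) = 8.926 m
R = A/P = 10.21/8.926 = 1.144 m
n = (1/Q)·A·R^(2/3)·S^(1/2) = (1/22.6) × 10.21 × 1.094 × 0.03162 = 0.01563

0.0156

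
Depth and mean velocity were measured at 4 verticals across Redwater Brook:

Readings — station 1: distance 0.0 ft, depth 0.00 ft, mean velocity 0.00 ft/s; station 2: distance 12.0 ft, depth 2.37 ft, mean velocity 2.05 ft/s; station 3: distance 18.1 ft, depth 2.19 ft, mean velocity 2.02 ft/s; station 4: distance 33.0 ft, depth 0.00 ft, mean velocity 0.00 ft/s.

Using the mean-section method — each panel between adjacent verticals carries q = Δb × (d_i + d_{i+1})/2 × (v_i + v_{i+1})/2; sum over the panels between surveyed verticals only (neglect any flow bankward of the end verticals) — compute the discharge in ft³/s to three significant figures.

59.4 ft³/s

Panel 1-2: Δb = 12 ft, d̄ = (0.00+2.37)/2 = 1.185, v̄ = (0.00+2.05)/2 = 1.025 → q = 12×1.185×1.025 = 14.58 ft³/s
Panel 2-3: Δb = 6.1 ft, d̄ = (2.37+2.19)/2 = 2.28, v̄ = (2.05+2.02)/2 = 2.035 → q = 6.1×2.28×2.035 = 28.30 ft³/s
Panel 3-4: Δb = 14.9 ft, d̄ = (2.19+0.00)/2 = 1.095, v̄ = (2.02+0.00)/2 = 1.01 → q = 14.9×1.095×1.01 = 16.48 ft³/s
Q = Σ q = 59.36 ft³/s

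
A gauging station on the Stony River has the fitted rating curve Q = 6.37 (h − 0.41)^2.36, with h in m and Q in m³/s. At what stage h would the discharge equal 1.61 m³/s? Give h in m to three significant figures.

0.968 m

h − h₀ = (Q/C)^(1/b) = (1.61/6.37)^(1/2.36) = 0.5583 m
h = 0.41 + 0.5583 = 0.9683 m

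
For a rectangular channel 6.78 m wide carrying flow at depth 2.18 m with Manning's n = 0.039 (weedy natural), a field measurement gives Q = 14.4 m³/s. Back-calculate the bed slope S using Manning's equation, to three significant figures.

A = b·y = 6.78 × 2.18 = 14.78 m²
P = b + 2y = 6.78 + 2×2.18 = 11.14 m
R = A/P = 14.78/11.14 = 1.327 m
S = (Q·n / (1·A·R^(2/3)))² = (14.4×0.039 / (1×14.78×1.207))² = 0.0009903

0.000990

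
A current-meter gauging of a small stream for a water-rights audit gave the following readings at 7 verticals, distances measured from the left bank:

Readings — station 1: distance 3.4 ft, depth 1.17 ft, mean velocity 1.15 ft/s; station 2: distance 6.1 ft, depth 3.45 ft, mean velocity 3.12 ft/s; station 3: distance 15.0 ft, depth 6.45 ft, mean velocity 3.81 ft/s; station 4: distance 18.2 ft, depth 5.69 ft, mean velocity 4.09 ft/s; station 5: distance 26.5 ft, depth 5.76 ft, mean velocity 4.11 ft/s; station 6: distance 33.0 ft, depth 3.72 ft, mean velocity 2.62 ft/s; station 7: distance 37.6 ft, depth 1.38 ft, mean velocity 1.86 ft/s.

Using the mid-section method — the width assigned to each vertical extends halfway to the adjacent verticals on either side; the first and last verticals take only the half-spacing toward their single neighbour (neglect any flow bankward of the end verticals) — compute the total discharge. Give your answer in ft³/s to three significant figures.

w_1 = (6.1 − 3.4)/2 = 1.35 ft; q_1 = 1.15 × 1.17 × 1.35 = 1.816 ft³/s
w_2 = (15.0 − 3.4)/2 = 5.8 ft; q_2 = 3.12 × 3.45 × 5.8 = 62.43 ft³/s
w_3 = (18.2 − 6.1)/2 = 6.05 ft; q_3 = 3.81 × 6.45 × 6.05 = 148.7 ft³/s
w_4 = (26.5 − 15.0)/2 = 5.75 ft; q_4 = 4.09 × 5.69 × 5.75 = 133.8 ft³/s
w_5 = (33.0 − 18.2)/2 = 7.4 ft; q_5 = 4.11 × 5.76 × 7.4 = 175.2 ft³/s
w_6 = (37.6 − 26.5)/2 = 5.55 ft; q_6 = 2.62 × 3.72 × 5.55 = 54.09 ft³/s
w_7 = (37.6 − 33.0)/2 = 2.3 ft; q_7 = 1.86 × 1.38 × 2.3 = 5.904 ft³/s
Q = Σ qᵢ = 581.9 ft³/s

582 ft³/s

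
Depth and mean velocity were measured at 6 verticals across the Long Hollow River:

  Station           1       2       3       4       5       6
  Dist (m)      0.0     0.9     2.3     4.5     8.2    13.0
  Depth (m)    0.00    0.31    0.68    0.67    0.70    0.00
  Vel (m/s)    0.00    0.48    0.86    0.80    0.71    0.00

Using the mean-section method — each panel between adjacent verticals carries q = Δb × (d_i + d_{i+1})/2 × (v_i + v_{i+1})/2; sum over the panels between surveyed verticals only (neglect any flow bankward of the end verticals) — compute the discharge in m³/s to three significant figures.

Panel 1-2: Δb = 0.9 m, d̄ = (0.00+0.31)/2 = 0.155, v̄ = (0.00+0.48)/2 = 0.24 → q = 0.9×0.155×0.24 = 0.03348 m³/s
Panel 2-3: Δb = 1.4 m, d̄ = (0.31+0.68)/2 = 0.495, v̄ = (0.48+0.86)/2 = 0.67 → q = 1.4×0.495×0.67 = 0.4643 m³/s
Panel 3-4: Δb = 2.2 m, d̄ = (0.68+0.67)/2 = 0.675, v̄ = (0.86+0.80)/2 = 0.83 → q = 2.2×0.675×0.83 = 1.233 m³/s
Panel 4-5: Δb = 3.7 m, d̄ = (0.67+0.70)/2 = 0.685, v̄ = (0.80+0.71)/2 = 0.755 → q = 3.7×0.685×0.755 = 1.914 m³/s
Panel 5-6: Δb = 4.8 m, d̄ = (0.70+0.00)/2 = 0.35, v̄ = (0.71+0.00)/2 = 0.355 → q = 4.8×0.35×0.355 = 0.5964 m³/s
Q = Σ q = 4.240 m³/s

4.24 m³/s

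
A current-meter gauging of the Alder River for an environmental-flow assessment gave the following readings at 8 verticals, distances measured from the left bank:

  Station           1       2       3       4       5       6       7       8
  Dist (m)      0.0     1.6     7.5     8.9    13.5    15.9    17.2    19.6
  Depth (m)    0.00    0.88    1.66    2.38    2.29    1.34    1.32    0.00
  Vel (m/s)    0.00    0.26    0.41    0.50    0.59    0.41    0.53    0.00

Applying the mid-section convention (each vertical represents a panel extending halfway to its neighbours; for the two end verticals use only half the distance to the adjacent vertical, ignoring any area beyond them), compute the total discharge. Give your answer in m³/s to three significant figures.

14.0 m³/s

w_2 = (7.5 − 0.0)/2 = 3.75 m; q_2 = 0.26 × 0.88 × 3.75 = 0.8580 m³/s
w_3 = (8.9 − 1.6)/2 = 3.65 m; q_3 = 0.41 × 1.66 × 3.65 = 2.484 m³/s
w_4 = (13.5 − 7.5)/2 = 3 m; q_4 = 0.50 × 2.38 × 3 = 3.570 m³/s
w_5 = (15.9 − 8.9)/2 = 3.5 m; q_5 = 0.59 × 2.29 × 3.5 = 4.729 m³/s
w_6 = (17.2 − 13.5)/2 = 1.85 m; q_6 = 0.41 × 1.34 × 1.85 = 1.016 m³/s
w_7 = (19.6 − 15.9)/2 = 1.85 m; q_7 = 0.53 × 1.32 × 1.85 = 1.294 m³/s
Stations 1, 8 contribute zero (depth or velocity is 0).
Q = Σ qᵢ = 13.95 m³/s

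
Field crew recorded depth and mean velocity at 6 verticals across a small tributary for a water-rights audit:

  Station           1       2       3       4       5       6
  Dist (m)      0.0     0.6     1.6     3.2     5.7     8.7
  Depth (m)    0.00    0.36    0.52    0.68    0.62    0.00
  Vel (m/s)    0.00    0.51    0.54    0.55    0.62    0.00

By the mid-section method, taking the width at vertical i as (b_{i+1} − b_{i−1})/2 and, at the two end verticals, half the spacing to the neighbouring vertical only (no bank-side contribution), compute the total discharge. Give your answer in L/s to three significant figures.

2340 L/s

w_2 = (1.6 − 0.0)/2 = 0.8 m; q_2 = 0.51 × 0.36 × 0.8 = 0.1469 m³/s
w_3 = (3.2 − 0.6)/2 = 1.3 m; q_3 = 0.54 × 0.52 × 1.3 = 0.3650 m³/s
w_4 = (5.7 − 1.6)/2 = 2.05 m; q_4 = 0.55 × 0.68 × 2.05 = 0.7667 m³/s
w_5 = (8.7 − 3.2)/2 = 2.75 m; q_5 = 0.62 × 0.62 × 2.75 = 1.057 m³/s
Stations 1, 6 contribute zero (depth or velocity is 0).
Q = Σ qᵢ = 2.336 m³/s
= 2.336 × 1000 = 2336 L/s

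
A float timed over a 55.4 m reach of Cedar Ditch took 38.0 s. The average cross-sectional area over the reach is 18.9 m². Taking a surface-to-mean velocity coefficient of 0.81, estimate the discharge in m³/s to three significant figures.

22.3 m³/s

v_surface = L / t̄ = 55.4 / 38 = 1.458 m/s
v_mean = 0.81 × 1.458 = 1.181 m/s
Q = A × v_mean = 18.9 × 1.181 = 22.32 m³/s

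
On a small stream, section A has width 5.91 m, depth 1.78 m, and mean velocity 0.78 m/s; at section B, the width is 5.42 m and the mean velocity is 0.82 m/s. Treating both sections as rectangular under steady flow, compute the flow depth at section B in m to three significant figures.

Q = A₁V₁ = (5.91×1.78) × 0.78 = 8.205 m³/s
d₂ = Q/(b₂ V₂) = 8.205/(5.42×0.82) = 1.846 m

1.85 m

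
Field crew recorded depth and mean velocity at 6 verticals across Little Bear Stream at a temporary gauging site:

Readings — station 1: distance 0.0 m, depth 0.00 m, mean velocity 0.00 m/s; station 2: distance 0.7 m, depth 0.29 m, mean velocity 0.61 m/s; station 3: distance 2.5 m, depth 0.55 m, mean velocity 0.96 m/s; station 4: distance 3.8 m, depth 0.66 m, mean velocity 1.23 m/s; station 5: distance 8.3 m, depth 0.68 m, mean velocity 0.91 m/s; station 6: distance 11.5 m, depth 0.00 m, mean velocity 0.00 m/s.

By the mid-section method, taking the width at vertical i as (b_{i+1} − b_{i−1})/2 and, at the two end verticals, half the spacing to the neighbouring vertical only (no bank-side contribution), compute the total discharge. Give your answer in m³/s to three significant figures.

w_2 = (2.5 − 0.0)/2 = 1.25 m; q_2 = 0.61 × 0.29 × 1.25 = 0.2211 m³/s
w_3 = (3.8 − 0.7)/2 = 1.55 m; q_3 = 0.96 × 0.55 × 1.55 = 0.8184 m³/s
w_4 = (8.3 − 2.5)/2 = 2.9 m; q_4 = 1.23 × 0.66 × 2.9 = 2.354 m³/s
w_5 = (11.5 − 3.8)/2 = 3.85 m; q_5 = 0.91 × 0.68 × 3.85 = 2.382 m³/s
Stations 1, 6 contribute zero (depth or velocity is 0).
Q = Σ qᵢ = 5.776 m³/s

5.78 m³/s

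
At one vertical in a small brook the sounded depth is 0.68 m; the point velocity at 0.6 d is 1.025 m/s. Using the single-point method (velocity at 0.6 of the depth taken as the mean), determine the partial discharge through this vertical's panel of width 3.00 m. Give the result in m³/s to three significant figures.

2.09 m³/s

v̄ = v₀.₆ = 1.025 m/s
q = v̄ × d × w = 1.025 × 0.68 × 3.00 = 2.091 m³/s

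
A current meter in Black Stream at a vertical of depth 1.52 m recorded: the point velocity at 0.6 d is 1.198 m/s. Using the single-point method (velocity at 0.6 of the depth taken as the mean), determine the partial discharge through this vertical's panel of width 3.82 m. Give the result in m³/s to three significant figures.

v̄ = v₀.₆ = 1.198 m/s
q = v̄ × d × w = 1.198 × 1.52 × 3.82 = 6.956 m³/s

6.96 m³/s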